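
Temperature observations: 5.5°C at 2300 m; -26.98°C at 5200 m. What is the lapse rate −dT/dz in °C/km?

11.2°C/km

Γ = −ΔT/Δz = (5.5 − (-26.98)) / (5200 − 2300) m
  = 32.48°C / 2.9 km = 11.2°C/km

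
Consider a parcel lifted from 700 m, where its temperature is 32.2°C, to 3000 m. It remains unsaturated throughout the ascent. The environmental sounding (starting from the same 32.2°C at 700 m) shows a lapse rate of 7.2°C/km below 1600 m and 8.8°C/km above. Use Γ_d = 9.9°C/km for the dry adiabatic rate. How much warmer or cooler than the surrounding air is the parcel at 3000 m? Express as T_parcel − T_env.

Parcel:
  Dry to 3000 m: -9.9 × 2.3 km = -22.77°C, so T = 9.43°C.
Environment:
  Environment, lower layer to 1600 m: -7.2 × 0.9 km = -6.48°C, so T = 25.72°C.
  Environment, upper layer to 3000 m: -8.8 × 1.4 km = -12.32°C, so T = 13.4°C.
T_parcel − T_env = 9.43 − 13.4 = -3.97°C

-3.97°C (parcel cooler than environment)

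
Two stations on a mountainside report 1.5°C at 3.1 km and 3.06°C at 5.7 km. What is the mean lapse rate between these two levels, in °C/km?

Γ = −ΔT/Δz = (1.5 − 3.06) / (5700 − 3100) m
  = -1.56°C / 2.6 km = -0.6°C/km

-0.6°C/km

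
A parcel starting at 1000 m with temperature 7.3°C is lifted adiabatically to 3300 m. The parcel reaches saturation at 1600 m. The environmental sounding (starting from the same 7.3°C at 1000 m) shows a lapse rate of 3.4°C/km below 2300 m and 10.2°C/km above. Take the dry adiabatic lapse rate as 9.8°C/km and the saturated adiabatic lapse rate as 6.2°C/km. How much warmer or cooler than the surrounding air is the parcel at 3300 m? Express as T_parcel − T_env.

-1.8°C (parcel cooler than environment)

Parcel:
  From 1000 m to 1600 m (dry): cools by 9.8 × 0.6 = 5.88°C, giving 1.42°C.
  From 1600 m to 3300 m (saturated): cools by 6.2 × 1.7 = 10.54°C, giving -9.12°C.
Environment:
  From 1000 m to 2300 m (environment, lower layer): cools by 3.4 × 1.3 = 4.42°C, giving 2.88°C.
  From 2300 m to 3300 m (environment, upper layer): cools by 10.2 × 1 = 10.2°C, giving -7.32°C.
T_parcel − T_env = -9.12 − (-7.32) = -1.8°C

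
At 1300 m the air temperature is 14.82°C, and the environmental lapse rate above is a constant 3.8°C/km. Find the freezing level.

5200 m

Height above start = (14.82 − 0) / 3.8 = 3.9 km
Altitude = 1300 m + 3900 m = 5200 m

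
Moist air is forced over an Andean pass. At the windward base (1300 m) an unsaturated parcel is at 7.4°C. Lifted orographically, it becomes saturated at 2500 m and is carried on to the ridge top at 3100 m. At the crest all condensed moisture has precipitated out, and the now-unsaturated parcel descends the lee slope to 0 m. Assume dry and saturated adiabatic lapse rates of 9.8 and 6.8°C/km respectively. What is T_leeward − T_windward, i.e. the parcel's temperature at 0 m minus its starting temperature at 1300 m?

Dry to 2500 m: -9.8 × 1.2 km = -11.76°C, so T = -4.36°C.
Saturated to 3100 m: -6.8 × 0.6 km = -4.08°C, so T = -8.44°C.
Dry descent to 0 m: +9.8 × 3.1 km = +30.38°C, so T = 21.94°C.
Net change vs windward start: 21.94 − 7.4 = +14.54°C

+14.54°C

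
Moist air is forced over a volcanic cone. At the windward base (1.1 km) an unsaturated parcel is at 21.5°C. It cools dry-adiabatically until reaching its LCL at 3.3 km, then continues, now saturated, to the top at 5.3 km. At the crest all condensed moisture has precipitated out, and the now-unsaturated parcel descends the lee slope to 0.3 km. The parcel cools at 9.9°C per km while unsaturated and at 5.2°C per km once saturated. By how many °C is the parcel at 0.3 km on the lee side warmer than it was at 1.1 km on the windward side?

+17.32°C

Dry to 3300 m: -9.9 × 2.2 km = -21.78°C, so T = -0.28°C.
Saturated to 5300 m: -5.2 × 2 km = -10.4°C, so T = -10.68°C.
Dry descent to 300 m: +9.9 × 5 km = +49.5°C, so T = 38.82°C.
Net change vs windward start: 38.82 − 21.5 = +17.32°C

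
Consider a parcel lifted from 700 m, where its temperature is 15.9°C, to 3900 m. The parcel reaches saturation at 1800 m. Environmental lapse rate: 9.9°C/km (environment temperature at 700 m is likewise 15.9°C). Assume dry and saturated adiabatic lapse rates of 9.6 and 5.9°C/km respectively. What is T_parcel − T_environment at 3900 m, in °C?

Parcel:
  From 700 m to 1800 m (dry): cools by 9.6 × 1.1 = 10.56°C, giving 5.34°C.
  From 1800 m to 3900 m (saturated): cools by 5.9 × 2.1 = 12.39°C, giving -7.05°C.
Environment:
  From 700 m to 3900 m (environment): cools by 9.9 × 3.2 = 31.68°C, giving -15.78°C.
T_parcel − T_env = -7.05 − (-15.78) = +8.73°C

+8.73°C (parcel warmer than environment)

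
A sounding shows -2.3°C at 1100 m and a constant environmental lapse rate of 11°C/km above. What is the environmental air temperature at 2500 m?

-17.7°C

From 1100 m to 2500 m (environmental): cools by 11 × 1.4 = 15.4°C, giving -17.7°C.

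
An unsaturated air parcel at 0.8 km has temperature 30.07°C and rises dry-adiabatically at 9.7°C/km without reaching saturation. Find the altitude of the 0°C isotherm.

3.9 km

Height above start = (30.07 − 0) / 9.7 = 3.1 km
Altitude = 800 m + 3100 m = 3900 m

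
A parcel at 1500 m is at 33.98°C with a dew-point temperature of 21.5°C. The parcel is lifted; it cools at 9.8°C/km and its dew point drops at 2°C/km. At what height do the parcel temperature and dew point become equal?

3100 m

T and T_d converge at 9.8 − 2 = 7.8°C per km
Height above start = (33.98 − 21.5) / 7.8 = 1.6 km
LCL altitude = 1500 m + 1600 m = 3100 m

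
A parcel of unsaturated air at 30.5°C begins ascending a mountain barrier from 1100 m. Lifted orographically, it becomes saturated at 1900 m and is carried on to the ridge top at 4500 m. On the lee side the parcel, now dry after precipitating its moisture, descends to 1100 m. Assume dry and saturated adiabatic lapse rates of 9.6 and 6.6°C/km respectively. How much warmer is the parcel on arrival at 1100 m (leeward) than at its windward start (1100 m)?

1100–1900 m, dry: Δz = 0.8 km ⇒ ΔT = -7.68°C; T = 22.82°C
1900–4500 m, saturated: Δz = 2.6 km ⇒ ΔT = -17.16°C; T = 5.66°C
4500–1100 m, dry descent: Δz = 3.4 km ⇒ ΔT = +32.64°C; T = 38.3°C
Net change vs windward start: 38.3 − 30.5 = +7.8°C

+7.8°C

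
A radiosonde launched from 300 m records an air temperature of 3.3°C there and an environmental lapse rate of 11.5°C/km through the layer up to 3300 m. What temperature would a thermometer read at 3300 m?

-31.2°C

From 300 m to 3300 m (environmental): cools by 11.5 × 3 = 34.5°C, giving -31.2°C.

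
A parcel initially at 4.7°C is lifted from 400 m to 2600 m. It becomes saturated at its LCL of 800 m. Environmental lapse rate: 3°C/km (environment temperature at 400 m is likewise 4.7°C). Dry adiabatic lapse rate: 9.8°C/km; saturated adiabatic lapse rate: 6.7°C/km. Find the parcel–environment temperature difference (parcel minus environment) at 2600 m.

-9.38°C (parcel cooler than environment)

Parcel:
  From 400 m to 800 m (dry): cools by 9.8 × 0.4 = 3.92°C, giving 0.78°C.
  From 800 m to 2600 m (saturated): cools by 6.7 × 1.8 = 12.06°C, giving -11.28°C.
Environment:
  From 400 m to 2600 m (environment): cools by 3 × 2.2 = 6.6°C, giving -1.9°C.
T_parcel − T_env = -11.28 − (-1.9) = -9.38°C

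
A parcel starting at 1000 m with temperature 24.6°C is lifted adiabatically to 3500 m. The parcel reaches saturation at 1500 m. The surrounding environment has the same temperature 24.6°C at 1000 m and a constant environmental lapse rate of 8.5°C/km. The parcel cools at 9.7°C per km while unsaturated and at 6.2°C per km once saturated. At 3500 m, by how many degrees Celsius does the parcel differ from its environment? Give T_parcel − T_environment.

Parcel:
  Dry to 1500 m: -9.7 × 0.5 km = -4.85°C, so T = 19.75°C.
  Saturated to 3500 m: -6.2 × 2 km = -12.4°C, so T = 7.35°C.
Environment:
  Environment to 3500 m: -8.5 × 2.5 km = -21.25°C, so T = 3.35°C.
T_parcel − T_env = 7.35 − 3.35 = +4°C

+4°C (parcel warmer than environment)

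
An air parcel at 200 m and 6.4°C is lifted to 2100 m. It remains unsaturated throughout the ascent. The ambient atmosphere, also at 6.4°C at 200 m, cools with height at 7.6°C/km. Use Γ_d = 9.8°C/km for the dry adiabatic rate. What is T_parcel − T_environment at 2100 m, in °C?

-4.18°C (parcel cooler than environment)

Parcel:
  From 200 m to 2100 m (dry): cools by 9.8 × 1.9 = 18.62°C, giving -12.22°C.
Environment:
  From 200 m to 2100 m (environment): cools by 7.6 × 1.9 = 14.44°C, giving -8.04°C.
T_parcel − T_env = -12.22 − (-8.04) = -4.18°C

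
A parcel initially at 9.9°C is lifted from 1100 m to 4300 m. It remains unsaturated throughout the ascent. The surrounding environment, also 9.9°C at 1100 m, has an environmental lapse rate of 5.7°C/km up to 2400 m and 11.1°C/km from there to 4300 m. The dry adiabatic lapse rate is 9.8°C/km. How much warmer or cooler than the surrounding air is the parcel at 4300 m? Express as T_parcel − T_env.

-2.86°C (parcel cooler than environment)

Parcel:
  1100–4300 m, dry: Δz = 3.2 km ⇒ ΔT = -31.36°C; T = -21.46°C
Environment:
  1100–2400 m, environment, lower layer: Δz = 1.3 km ⇒ ΔT = -7.41°C; T = 2.49°C
  2400–4300 m, environment, upper layer: Δz = 1.9 km ⇒ ΔT = -21.09°C; T = -18.6°C
T_parcel − T_env = -21.46 − (-18.6) = -2.86°C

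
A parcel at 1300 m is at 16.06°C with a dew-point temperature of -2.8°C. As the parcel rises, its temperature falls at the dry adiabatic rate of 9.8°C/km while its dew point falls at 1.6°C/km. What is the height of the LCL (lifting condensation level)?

3600 m

T and T_d converge at 9.8 − 1.6 = 8.2°C per km
Height above start = (16.06 − (-2.8)) / 8.2 = 2.3 km
LCL altitude = 1300 m + 2300 m = 3600 m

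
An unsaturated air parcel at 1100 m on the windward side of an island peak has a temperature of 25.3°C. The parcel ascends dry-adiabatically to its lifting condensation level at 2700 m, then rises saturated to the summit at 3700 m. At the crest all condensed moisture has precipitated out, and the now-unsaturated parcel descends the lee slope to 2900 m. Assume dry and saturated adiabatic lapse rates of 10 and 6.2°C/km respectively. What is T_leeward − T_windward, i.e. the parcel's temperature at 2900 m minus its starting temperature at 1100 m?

1100 → 2700 m (dry, 10°C/km): ΔT = -10 × 1.6 = -16°C → T = 9.3°C
2700 → 3700 m (saturated, 6.2°C/km): ΔT = -6.2 × 1 = -6.2°C → T = 3.1°C
3700 → 2900 m (dry descent, 10°C/km): ΔT = +10 × 0.8 = +8°C → T = 11.1°C
Net change vs windward start: 11.1 − 25.3 = -14.2°C

-14.2°C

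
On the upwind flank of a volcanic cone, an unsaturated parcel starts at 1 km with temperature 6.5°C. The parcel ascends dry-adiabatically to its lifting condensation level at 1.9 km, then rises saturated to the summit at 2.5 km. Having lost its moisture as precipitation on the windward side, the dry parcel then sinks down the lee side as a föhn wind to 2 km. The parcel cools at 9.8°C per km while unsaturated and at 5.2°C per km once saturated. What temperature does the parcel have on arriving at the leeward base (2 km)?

1000–1900 m, dry: Δz = 0.9 km ⇒ ΔT = -8.82°C; T = -2.32°C
1900–2500 m, saturated: Δz = 0.6 km ⇒ ΔT = -3.12°C; T = -5.44°C
2500–2000 m, dry descent: Δz = 0.5 km ⇒ ΔT = +4.9°C; T = -0.54°C

-0.54°C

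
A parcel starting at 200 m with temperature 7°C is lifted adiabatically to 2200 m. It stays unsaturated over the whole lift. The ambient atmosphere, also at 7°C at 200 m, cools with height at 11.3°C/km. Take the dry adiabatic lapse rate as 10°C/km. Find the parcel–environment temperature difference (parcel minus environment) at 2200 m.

Parcel:
  Dry to 2200 m: -10 × 2 km = -20°C, so T = -13°C.
Environment:
  Environment to 2200 m: -11.3 × 2 km = -22.6°C, so T = -15.6°C.
T_parcel − T_env = -13 − (-15.6) = +2.6°C

+2.6°C (parcel warmer than environment)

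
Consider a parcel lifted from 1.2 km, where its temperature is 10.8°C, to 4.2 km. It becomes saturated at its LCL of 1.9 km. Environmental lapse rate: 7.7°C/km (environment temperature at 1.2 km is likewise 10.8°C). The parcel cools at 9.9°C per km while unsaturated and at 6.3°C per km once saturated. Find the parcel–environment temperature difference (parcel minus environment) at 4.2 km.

+1.68°C (parcel warmer than environment)

Parcel:
  From 1200 m to 1900 m (dry): cools by 9.9 × 0.7 = 6.93°C, giving 3.87°C.
  From 1900 m to 4200 m (saturated): cools by 6.3 × 2.3 = 14.49°C, giving -10.62°C.
Environment:
  From 1200 m to 4200 m (environment): cools by 7.7 × 3 = 23.1°C, giving -12.3°C.
T_parcel − T_env = -10.62 − (-12.3) = +1.68°C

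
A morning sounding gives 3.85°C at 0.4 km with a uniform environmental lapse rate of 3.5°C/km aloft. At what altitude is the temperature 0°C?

1.5 km

Height above start = (3.85 − 0) / 3.5 = 1.1 km
Altitude = 400 m + 1100 m = 1500 m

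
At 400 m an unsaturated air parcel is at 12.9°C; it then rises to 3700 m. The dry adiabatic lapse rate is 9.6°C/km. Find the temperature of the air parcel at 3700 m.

400 → 3700 m (dry adiabatic, 9.6°C/km): ΔT = -9.6 × 3.3 = -31.68°C → T = -18.78°C

-18.78°C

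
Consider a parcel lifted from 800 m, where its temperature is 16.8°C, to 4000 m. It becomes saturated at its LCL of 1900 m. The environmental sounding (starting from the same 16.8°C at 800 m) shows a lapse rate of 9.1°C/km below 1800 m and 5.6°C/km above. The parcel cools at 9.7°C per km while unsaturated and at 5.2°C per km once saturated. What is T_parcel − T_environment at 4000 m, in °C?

-0.17°C (parcel cooler than environment)

Parcel:
  Dry to 1900 m: -9.7 × 1.1 km = -10.67°C, so T = 6.13°C.
  Saturated to 4000 m: -5.2 × 2.1 km = -10.92°C, so T = -4.79°C.
Environment:
  Environment, lower layer to 1800 m: -9.1 × 1 km = -9.1°C, so T = 7.7°C.
  Environment, upper layer to 4000 m: -5.6 × 2.2 km = -12.32°C, so T = -4.62°C.
T_parcel − T_env = -4.79 − (-4.62) = -0.17°C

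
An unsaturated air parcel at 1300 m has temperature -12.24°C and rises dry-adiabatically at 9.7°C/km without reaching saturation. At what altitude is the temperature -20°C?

Height above start = (-12.24 − (-20)) / 9.7 = 0.8 km
Altitude = 1300 m + 800 m = 2100 m

2100 m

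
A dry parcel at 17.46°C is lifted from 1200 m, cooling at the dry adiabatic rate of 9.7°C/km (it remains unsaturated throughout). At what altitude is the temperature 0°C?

Height above start = (17.46 − 0) / 9.7 = 1.8 km
Altitude = 1200 m + 1800 m = 3000 m

3000 m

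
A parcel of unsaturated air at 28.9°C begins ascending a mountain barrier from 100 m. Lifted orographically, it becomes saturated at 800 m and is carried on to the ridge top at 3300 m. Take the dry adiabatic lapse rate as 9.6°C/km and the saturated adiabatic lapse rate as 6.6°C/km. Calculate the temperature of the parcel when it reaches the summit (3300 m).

100 → 800 m (dry, 9.6°C/km): ΔT = -9.6 × 0.7 = -6.72°C → T = 22.18°C
800 → 3300 m (saturated, 6.6°C/km): ΔT = -6.6 × 2.5 = -16.5°C → T = 5.68°C

5.68°C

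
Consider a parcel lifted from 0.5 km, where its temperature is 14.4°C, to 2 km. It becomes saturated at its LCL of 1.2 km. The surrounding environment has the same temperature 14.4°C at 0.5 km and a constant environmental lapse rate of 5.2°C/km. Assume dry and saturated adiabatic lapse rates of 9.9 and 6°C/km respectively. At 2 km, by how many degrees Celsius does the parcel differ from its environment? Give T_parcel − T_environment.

-3.93°C (parcel cooler than environment)

Parcel:
  500–1200 m, dry: Δz = 0.7 km ⇒ ΔT = -6.93°C; T = 7.47°C
  1200–2000 m, saturated: Δz = 0.8 km ⇒ ΔT = -4.8°C; T = 2.67°C
Environment:
  500–2000 m, environment: Δz = 1.5 km ⇒ ΔT = -7.8°C; T = 6.6°C
T_parcel − T_env = 2.67 − 6.6 = -3.93°C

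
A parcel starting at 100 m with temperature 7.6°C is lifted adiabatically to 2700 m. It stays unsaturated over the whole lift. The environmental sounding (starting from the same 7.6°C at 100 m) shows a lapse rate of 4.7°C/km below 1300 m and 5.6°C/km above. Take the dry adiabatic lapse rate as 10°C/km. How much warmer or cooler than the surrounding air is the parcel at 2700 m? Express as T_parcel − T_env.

Parcel:
  From 100 m to 2700 m (dry): cools by 10 × 2.6 = 26°C, giving -18.4°C.
Environment:
  From 100 m to 1300 m (environment, lower layer): cools by 4.7 × 1.2 = 5.64°C, giving 1.96°C.
  From 1300 m to 2700 m (environment, upper layer): cools by 5.6 × 1.4 = 7.84°C, giving -5.88°C.
T_parcel − T_env = -18.4 − (-5.88) = -12.52°C

-12.52°C (parcel cooler than environment)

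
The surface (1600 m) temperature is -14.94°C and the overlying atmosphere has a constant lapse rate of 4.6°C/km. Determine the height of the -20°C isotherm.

Height above start = (-14.94 − (-20)) / 4.6 = 1.1 km
Altitude = 1600 m + 1100 m = 2700 m

2700 m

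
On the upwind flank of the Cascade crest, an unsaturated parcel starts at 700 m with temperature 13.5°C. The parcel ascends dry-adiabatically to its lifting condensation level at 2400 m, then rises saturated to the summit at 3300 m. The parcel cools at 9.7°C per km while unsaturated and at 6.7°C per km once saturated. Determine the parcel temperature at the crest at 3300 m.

700–2400 m, dry: Δz = 1.7 km ⇒ ΔT = -16.49°C; T = -2.99°C
2400–3300 m, saturated: Δz = 0.9 km ⇒ ΔT = -6.03°C; T = -9.02°C

-9.02°C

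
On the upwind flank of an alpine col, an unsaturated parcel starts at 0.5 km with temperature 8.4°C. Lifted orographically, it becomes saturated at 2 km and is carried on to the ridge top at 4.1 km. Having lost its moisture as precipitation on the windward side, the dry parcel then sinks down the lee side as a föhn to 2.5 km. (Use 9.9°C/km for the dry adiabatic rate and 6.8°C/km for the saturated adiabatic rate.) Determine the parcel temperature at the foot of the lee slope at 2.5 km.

From 500 m to 2000 m (dry): cools by 9.9 × 1.5 = 14.85°C, giving -6.45°C.
From 2000 m to 4100 m (saturated): cools by 6.8 × 2.1 = 14.28°C, giving -20.73°C.
From 4100 m to 2500 m (dry descent): warms by 9.9 × 1.6 = 15.84°C, giving -4.89°C.

-4.89°C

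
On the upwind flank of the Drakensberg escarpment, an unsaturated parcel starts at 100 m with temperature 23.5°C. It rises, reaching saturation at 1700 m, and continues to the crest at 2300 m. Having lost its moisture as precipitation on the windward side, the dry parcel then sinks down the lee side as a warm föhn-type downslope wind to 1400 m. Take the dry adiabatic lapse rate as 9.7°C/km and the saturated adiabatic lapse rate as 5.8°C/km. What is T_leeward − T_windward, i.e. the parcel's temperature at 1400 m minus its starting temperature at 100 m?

100 → 1700 m (dry, 9.7°C/km): ΔT = -9.7 × 1.6 = -15.52°C → T = 7.98°C
1700 → 2300 m (saturated, 5.8°C/km): ΔT = -5.8 × 0.6 = -3.48°C → T = 4.5°C
2300 → 1400 m (dry descent, 9.7°C/km): ΔT = +9.7 × 0.9 = +8.73°C → T = 13.23°C
Net change vs windward start: 13.23 − 23.5 = -10.27°C

-10.27°C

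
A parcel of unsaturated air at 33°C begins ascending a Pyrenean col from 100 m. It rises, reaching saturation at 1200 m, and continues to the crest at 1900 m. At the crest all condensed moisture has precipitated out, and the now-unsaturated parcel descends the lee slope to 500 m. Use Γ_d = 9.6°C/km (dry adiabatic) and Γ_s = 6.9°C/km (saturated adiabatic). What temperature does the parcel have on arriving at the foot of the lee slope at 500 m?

31.05°C

Dry to 1200 m: -9.6 × 1.1 km = -10.56°C, so T = 22.44°C.
Saturated to 1900 m: -6.9 × 0.7 km = -4.83°C, so T = 17.61°C.
Dry descent to 500 m: +9.6 × 1.4 km = +13.44°C, so T = 31.05°C.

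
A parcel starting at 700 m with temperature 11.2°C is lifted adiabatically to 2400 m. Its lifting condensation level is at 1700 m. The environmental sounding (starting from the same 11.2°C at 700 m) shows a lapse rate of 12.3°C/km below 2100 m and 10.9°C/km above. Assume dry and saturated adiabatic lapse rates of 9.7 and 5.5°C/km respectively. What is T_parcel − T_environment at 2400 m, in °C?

Parcel:
  700 → 1700 m (dry, 9.7°C/km): ΔT = -9.7 × 1 = -9.7°C → T = 1.5°C
  1700 → 2400 m (saturated, 5.5°C/km): ΔT = -5.5 × 0.7 = -3.85°C → T = -2.35°C
Environment:
  700 → 2100 m (environment, lower layer, 12.3°C/km): ΔT = -12.3 × 1.4 = -17.22°C → T = -6.02°C
  2100 → 2400 m (environment, upper layer, 10.9°C/km): ΔT = -10.9 × 0.3 = -3.27°C → T = -9.29°C
T_parcel − T_env = -2.35 − (-9.29) = +6.94°C

+6.94°C (parcel warmer than environment)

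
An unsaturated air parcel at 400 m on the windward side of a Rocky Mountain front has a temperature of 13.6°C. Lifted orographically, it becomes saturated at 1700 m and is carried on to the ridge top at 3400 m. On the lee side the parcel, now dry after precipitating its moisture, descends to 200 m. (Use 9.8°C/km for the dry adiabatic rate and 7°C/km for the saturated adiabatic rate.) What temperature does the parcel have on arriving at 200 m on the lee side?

20.32°C

400–1700 m, dry: Δz = 1.3 km ⇒ ΔT = -12.74°C; T = 0.86°C
1700–3400 m, saturated: Δz = 1.7 km ⇒ ΔT = -11.9°C; T = -11.04°C
3400–200 m, dry descent: Δz = 3.2 km ⇒ ΔT = +31.36°C; T = 20.32°C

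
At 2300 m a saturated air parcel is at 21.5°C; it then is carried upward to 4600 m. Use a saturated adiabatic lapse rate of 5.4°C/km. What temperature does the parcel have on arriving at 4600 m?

9.08°C

From 2300 m to 4600 m (saturated adiabatic): cools by 5.4 × 2.3 = 12.42°C, giving 9.08°C.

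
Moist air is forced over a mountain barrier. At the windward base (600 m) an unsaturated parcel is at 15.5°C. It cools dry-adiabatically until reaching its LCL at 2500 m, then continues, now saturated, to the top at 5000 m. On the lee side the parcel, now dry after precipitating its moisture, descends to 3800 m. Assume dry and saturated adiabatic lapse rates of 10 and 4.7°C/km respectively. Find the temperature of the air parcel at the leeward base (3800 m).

-3.25°C

From 600 m to 2500 m (dry): cools by 10 × 1.9 = 19°C, giving -3.5°C.
From 2500 m to 5000 m (saturated): cools by 4.7 × 2.5 = 11.75°C, giving -15.25°C.
From 5000 m to 3800 m (dry descent): warms by 10 × 1.2 = 12°C, giving -3.25°C.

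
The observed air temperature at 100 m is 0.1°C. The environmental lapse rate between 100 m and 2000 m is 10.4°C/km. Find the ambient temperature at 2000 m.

100–2000 m, environmental: Δz = 1.9 km ⇒ ΔT = -19.76°C; T = -19.66°C

-19.66°C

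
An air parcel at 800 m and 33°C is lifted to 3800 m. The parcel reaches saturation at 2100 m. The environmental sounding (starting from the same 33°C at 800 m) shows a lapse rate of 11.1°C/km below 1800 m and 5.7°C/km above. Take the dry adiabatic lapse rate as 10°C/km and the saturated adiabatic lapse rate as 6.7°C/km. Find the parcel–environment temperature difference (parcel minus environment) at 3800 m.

-1.89°C (parcel cooler than environment)

Parcel:
  800 → 2100 m (dry, 10°C/km): ΔT = -10 × 1.3 = -13°C → T = 20°C
  2100 → 3800 m (saturated, 6.7°C/km): ΔT = -6.7 × 1.7 = -11.39°C → T = 8.61°C
Environment:
  800 → 1800 m (environment, lower layer, 11.1°C/km): ΔT = -11.1 × 1 = -11.1°C → T = 21.9°C
  1800 → 3800 m (environment, upper layer, 5.7°C/km): ΔT = -5.7 × 2 = -11.4°C → T = 10.5°C
T_parcel − T_env = 8.61 − 10.5 = -1.89°C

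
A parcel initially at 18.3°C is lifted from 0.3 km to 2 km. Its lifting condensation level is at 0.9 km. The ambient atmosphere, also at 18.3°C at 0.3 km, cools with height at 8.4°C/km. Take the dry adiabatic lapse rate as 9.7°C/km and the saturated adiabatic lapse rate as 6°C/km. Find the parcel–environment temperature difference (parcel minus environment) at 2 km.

+1.86°C (parcel warmer than environment)

Parcel:
  300 → 900 m (dry, 9.7°C/km): ΔT = -9.7 × 0.6 = -5.82°C → T = 12.48°C
  900 → 2000 m (saturated, 6°C/km): ΔT = -6 × 1.1 = -6.6°C → T = 5.88°C
Environment:
  300 → 2000 m (environment, 8.4°C/km): ΔT = -8.4 × 1.7 = -14.28°C → T = 4.02°C
T_parcel − T_env = 5.88 − 4.02 = +1.86°C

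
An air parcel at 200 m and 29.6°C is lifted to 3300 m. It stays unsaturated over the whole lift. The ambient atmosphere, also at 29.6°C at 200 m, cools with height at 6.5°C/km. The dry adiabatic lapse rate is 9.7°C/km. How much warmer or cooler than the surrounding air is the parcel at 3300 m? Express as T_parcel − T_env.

-9.92°C (parcel cooler than environment)

Parcel:
  From 200 m to 3300 m (dry): cools by 9.7 × 3.1 = 30.07°C, giving -0.47°C.
Environment:
  From 200 m to 3300 m (environment): cools by 6.5 × 3.1 = 20.15°C, giving 9.45°C.
T_parcel − T_env = -0.47 − 9.45 = -9.92°C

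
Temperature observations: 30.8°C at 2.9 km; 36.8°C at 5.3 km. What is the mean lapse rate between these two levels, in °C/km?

Γ = −ΔT/Δz = (30.8 − 36.8) / (5300 − 2900) m
  = -6°C / 2.4 km = -2.5°C/km

-2.5°C/km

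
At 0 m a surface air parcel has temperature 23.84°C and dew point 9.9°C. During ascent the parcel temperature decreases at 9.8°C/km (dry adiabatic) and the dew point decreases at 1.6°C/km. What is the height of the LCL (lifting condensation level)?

T and T_d converge at 9.8 − 1.6 = 8.2°C per km
Height above start = (23.84 − 9.9) / 8.2 = 1.7 km
LCL altitude = 0 m + 1700 m = 1700 m

1700 m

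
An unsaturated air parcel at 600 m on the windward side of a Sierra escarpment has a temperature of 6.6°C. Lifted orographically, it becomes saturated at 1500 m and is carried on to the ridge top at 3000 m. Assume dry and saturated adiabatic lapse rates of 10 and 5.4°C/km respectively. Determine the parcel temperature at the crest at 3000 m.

-10.5°C

600–1500 m, dry: Δz = 0.9 km ⇒ ΔT = -9°C; T = -2.4°C
1500–3000 m, saturated: Δz = 1.5 km ⇒ ΔT = -8.1°C; T = -10.5°C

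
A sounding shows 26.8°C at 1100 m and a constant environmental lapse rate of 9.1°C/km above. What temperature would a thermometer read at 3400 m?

Environmental to 3400 m: -9.1 × 2.3 km = -20.93°C, so T = 5.87°C.

5.87°C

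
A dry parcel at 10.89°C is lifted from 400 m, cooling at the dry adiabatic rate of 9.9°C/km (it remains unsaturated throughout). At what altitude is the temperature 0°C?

1500 m

Height above start = (10.89 − 0) / 9.9 = 1.1 km
Altitude = 400 m + 1100 m = 1500 m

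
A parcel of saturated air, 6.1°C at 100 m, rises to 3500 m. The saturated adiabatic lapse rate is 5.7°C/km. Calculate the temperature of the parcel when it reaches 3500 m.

100 → 3500 m (saturated adiabatic, 5.7°C/km): ΔT = -5.7 × 3.4 = -19.38°C → T = -13.28°C

-13.28°C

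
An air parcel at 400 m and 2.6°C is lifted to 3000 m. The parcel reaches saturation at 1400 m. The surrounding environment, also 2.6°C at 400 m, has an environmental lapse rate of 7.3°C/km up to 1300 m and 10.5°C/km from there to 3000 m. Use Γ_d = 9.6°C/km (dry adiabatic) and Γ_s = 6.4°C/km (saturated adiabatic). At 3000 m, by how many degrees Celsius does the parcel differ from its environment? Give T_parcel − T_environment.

Parcel:
  From 400 m to 1400 m (dry): cools by 9.6 × 1 = 9.6°C, giving -7°C.
  From 1400 m to 3000 m (saturated): cools by 6.4 × 1.6 = 10.24°C, giving -17.24°C.
Environment:
  From 400 m to 1300 m (environment, lower layer): cools by 7.3 × 0.9 = 6.57°C, giving -3.97°C.
  From 1300 m to 3000 m (environment, upper layer): cools by 10.5 × 1.7 = 17.85°C, giving -21.82°C.
T_parcel − T_env = -17.24 − (-21.82) = +4.58°C

+4.58°C (parcel warmer than environment)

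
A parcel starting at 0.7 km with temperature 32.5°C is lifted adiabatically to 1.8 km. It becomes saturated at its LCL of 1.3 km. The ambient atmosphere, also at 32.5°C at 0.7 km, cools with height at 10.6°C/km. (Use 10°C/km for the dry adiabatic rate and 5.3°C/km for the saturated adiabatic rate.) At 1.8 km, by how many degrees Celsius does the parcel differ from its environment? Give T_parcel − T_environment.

Parcel:
  Dry to 1300 m: -10 × 0.6 km = -6°C, so T = 26.5°C.
  Saturated to 1800 m: -5.3 × 0.5 km = -2.65°C, so T = 23.85°C.
Environment:
  Environment to 1800 m: -10.6 × 1.1 km = -11.66°C, so T = 20.84°C.
T_parcel − T_env = 23.85 − 20.84 = +3.01°C

+3.01°C (parcel warmer than environment)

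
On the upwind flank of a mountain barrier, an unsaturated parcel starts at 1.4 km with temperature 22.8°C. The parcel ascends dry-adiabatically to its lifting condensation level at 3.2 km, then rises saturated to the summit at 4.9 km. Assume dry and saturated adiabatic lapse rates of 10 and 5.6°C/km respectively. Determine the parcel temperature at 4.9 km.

-4.72°C

1400 → 3200 m (dry, 10°C/km): ΔT = -10 × 1.8 = -18°C → T = 4.8°C
3200 → 4900 m (saturated, 5.6°C/km): ΔT = -5.6 × 1.7 = -9.52°C → T = -4.72°C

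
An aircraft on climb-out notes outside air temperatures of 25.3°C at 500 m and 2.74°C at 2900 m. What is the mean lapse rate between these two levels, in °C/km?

Γ = −ΔT/Δz = (25.3 − 2.74) / (2900 − 500) m
  = 22.56°C / 2.4 km = 9.4°C/km

9.4°C/km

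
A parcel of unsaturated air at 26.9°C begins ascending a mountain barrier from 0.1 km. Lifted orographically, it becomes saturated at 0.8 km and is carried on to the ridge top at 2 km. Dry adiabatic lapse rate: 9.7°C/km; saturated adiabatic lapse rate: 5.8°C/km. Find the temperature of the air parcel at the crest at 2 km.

13.15°C

Dry to 800 m: -9.7 × 0.7 km = -6.79°C, so T = 20.11°C.
Saturated to 2000 m: -5.8 × 1.2 km = -6.96°C, so T = 13.15°C.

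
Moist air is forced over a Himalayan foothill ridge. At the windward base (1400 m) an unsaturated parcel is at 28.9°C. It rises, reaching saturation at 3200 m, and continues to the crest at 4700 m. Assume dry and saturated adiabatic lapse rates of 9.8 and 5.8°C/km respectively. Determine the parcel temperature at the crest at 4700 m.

1400–3200 m, dry: Δz = 1.8 km ⇒ ΔT = -17.64°C; T = 11.26°C
3200–4700 m, saturated: Δz = 1.5 km ⇒ ΔT = -8.7°C; T = 2.56°C

2.56°C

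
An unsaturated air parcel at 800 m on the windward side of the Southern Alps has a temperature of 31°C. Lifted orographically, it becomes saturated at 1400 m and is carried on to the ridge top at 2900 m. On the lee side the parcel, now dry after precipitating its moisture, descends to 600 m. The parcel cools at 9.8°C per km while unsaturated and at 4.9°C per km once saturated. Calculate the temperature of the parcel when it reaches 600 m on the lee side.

40.31°C

Dry to 1400 m: -9.8 × 0.6 km = -5.88°C, so T = 25.12°C.
Saturated to 2900 m: -4.9 × 1.5 km = -7.35°C, so T = 17.77°C.
Dry descent to 600 m: +9.8 × 2.3 km = +22.54°C, so T = 40.31°C.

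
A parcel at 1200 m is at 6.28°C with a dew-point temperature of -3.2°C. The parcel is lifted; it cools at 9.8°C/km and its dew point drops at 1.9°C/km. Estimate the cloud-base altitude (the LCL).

2400 m

T and T_d converge at 9.8 − 1.9 = 7.9°C per km
Height above start = (6.28 − (-3.2)) / 7.9 = 1.2 km
LCL altitude = 1200 m + 1200 m = 2400 m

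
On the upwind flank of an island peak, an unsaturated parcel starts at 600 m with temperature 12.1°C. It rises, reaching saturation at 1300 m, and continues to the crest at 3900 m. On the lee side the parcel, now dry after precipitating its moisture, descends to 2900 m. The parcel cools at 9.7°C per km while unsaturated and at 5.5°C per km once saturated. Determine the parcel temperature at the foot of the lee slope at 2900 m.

Dry to 1300 m: -9.7 × 0.7 km = -6.79°C, so T = 5.31°C.
Saturated to 3900 m: -5.5 × 2.6 km = -14.3°C, so T = -8.99°C.
Dry descent to 2900 m: +9.7 × 1 km = +9.7°C, so T = 0.71°C.

0.71°C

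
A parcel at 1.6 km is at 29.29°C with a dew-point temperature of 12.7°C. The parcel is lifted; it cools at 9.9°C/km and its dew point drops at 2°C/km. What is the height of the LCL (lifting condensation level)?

3.7 km

T and T_d converge at 9.9 − 2 = 7.9°C per km
Height above start = (29.29 − 12.7) / 7.9 = 2.1 km
LCL altitude = 1600 m + 2100 m = 3700 m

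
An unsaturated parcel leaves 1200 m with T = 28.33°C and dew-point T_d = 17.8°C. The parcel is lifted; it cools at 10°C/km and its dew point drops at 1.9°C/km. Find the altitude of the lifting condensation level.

T and T_d converge at 10 − 1.9 = 8.1°C per km
Height above start = (28.33 − 17.8) / 8.1 = 1.3 km
LCL altitude = 1200 m + 1300 m = 2500 m

2500 m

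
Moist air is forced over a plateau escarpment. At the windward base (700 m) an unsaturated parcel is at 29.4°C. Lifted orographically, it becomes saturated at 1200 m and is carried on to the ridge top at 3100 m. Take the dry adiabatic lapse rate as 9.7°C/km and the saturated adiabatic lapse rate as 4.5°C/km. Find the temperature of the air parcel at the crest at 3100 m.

Dry to 1200 m: -9.7 × 0.5 km = -4.85°C, so T = 24.55°C.
Saturated to 3100 m: -4.5 × 1.9 km = -8.55°C, so T = 16°C.

16°C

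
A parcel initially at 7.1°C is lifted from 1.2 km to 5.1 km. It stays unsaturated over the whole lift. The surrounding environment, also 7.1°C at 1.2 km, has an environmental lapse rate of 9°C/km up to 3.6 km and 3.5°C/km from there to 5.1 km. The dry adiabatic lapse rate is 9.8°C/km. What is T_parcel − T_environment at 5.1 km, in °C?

-11.37°C (parcel cooler than environment)

Parcel:
  1200 → 5100 m (dry, 9.8°C/km): ΔT = -9.8 × 3.9 = -38.22°C → T = -31.12°C
Environment:
  1200 → 3600 m (environment, lower layer, 9°C/km): ΔT = -9 × 2.4 = -21.6°C → T = -14.5°C
  3600 → 5100 m (environment, upper layer, 3.5°C/km): ΔT = -3.5 × 1.5 = -5.25°C → T = -19.75°C
T_parcel − T_env = -31.12 − (-19.75) = -11.37°C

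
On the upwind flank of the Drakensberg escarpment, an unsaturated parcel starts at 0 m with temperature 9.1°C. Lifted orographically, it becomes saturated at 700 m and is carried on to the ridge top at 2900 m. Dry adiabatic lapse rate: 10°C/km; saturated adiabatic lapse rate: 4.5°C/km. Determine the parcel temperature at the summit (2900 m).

From 0 m to 700 m (dry): cools by 10 × 0.7 = 7°C, giving 2.1°C.
From 700 m to 2900 m (saturated): cools by 4.5 × 2.2 = 9.9°C, giving -7.8°C.

-7.8°C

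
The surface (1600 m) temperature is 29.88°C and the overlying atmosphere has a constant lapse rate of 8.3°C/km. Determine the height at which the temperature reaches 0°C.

5200 m

Height above start = (29.88 − 0) / 8.3 = 3.6 km
Altitude = 1600 m + 3600 m = 5200 m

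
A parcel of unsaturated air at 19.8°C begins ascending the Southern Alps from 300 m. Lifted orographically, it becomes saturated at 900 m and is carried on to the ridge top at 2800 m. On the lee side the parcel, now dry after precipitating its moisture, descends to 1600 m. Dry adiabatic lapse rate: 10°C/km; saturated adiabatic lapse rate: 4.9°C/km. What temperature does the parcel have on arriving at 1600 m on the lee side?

From 300 m to 900 m (dry): cools by 10 × 0.6 = 6°C, giving 13.8°C.
From 900 m to 2800 m (saturated): cools by 4.9 × 1.9 = 9.31°C, giving 4.49°C.
From 2800 m to 1600 m (dry descent): warms by 10 × 1.2 = 12°C, giving 16.49°C.

16.49°C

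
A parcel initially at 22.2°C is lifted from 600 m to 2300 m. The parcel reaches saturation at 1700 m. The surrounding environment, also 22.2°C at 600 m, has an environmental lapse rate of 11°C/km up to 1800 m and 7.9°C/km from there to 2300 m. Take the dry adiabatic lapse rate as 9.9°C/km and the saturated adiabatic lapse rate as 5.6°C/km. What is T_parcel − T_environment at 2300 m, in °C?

+2.9°C (parcel warmer than environment)

Parcel:
  600 → 1700 m (dry, 9.9°C/km): ΔT = -9.9 × 1.1 = -10.89°C → T = 11.31°C
  1700 → 2300 m (saturated, 5.6°C/km): ΔT = -5.6 × 0.6 = -3.36°C → T = 7.95°C
Environment:
  600 → 1800 m (environment, lower layer, 11°C/km): ΔT = -11 × 1.2 = -13.2°C → T = 9°C
  1800 → 2300 m (environment, upper layer, 7.9°C/km): ΔT = -7.9 × 0.5 = -3.95°C → T = 5.05°C
T_parcel − T_env = 7.95 − 5.05 = +2.9°C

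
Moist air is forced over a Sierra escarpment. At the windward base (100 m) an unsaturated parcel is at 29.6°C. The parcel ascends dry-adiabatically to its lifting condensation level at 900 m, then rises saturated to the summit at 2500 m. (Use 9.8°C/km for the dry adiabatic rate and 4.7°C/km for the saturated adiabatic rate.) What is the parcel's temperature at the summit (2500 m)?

100–900 m, dry: Δz = 0.8 km ⇒ ΔT = -7.84°C; T = 21.76°C
900–2500 m, saturated: Δz = 1.6 km ⇒ ΔT = -7.52°C; T = 14.24°C

14.24°C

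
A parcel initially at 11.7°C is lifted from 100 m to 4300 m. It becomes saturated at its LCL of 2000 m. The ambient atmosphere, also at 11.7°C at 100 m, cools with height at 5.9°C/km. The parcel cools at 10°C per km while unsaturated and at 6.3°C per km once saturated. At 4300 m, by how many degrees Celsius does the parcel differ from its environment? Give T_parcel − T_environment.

Parcel:
  From 100 m to 2000 m (dry): cools by 10 × 1.9 = 19°C, giving -7.3°C.
  From 2000 m to 4300 m (saturated): cools by 6.3 × 2.3 = 14.49°C, giving -21.79°C.
Environment:
  From 100 m to 4300 m (environment): cools by 5.9 × 4.2 = 24.78°C, giving -13.08°C.
T_parcel − T_env = -21.79 − (-13.08) = -8.71°C

-8.71°C (parcel cooler than environment)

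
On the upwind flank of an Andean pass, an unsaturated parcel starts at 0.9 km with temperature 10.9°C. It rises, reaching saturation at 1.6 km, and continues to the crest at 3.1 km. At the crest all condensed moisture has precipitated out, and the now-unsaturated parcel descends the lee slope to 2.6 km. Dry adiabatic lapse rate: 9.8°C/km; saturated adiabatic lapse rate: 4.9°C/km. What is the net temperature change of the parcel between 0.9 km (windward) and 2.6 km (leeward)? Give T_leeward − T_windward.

From 900 m to 1600 m (dry): cools by 9.8 × 0.7 = 6.86°C, giving 4.04°C.
From 1600 m to 3100 m (saturated): cools by 4.9 × 1.5 = 7.35°C, giving -3.31°C.
From 3100 m to 2600 m (dry descent): warms by 9.8 × 0.5 = 4.9°C, giving 1.59°C.
Net change vs windward start: 1.59 − 10.9 = -9.31°C

-9.31°C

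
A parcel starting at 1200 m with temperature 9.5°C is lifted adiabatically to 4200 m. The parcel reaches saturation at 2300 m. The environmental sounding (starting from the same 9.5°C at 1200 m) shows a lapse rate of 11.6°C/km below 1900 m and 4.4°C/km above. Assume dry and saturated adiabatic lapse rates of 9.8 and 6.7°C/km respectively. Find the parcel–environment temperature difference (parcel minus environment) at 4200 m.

Parcel:
  1200–2300 m, dry: Δz = 1.1 km ⇒ ΔT = -10.78°C; T = -1.28°C
  2300–4200 m, saturated: Δz = 1.9 km ⇒ ΔT = -12.73°C; T = -14.01°C
Environment:
  1200–1900 m, environment, lower layer: Δz = 0.7 km ⇒ ΔT = -8.12°C; T = 1.38°C
  1900–4200 m, environment, upper layer: Δz = 2.3 km ⇒ ΔT = -10.12°C; T = -8.74°C
T_parcel − T_env = -14.01 − (-8.74) = -5.27°C

-5.27°C (parcel cooler than environment)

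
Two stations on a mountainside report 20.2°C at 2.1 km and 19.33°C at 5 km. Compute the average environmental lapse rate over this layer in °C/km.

0.3°C/km

Γ = −ΔT/Δz = (20.2 − 19.33) / (5000 − 2100) m
  = 0.87°C / 2.9 km = 0.3°C/km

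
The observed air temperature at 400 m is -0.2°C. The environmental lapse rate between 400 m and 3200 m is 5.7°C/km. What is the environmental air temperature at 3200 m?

From 400 m to 3200 m (environmental): cools by 5.7 × 2.8 = 15.96°C, giving -16.16°C.

-16.16°C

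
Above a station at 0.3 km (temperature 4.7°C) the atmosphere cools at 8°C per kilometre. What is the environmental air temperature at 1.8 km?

-7.3°C

300–1800 m, environmental: Δz = 1.5 km ⇒ ΔT = -12°C; T = -7.3°C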